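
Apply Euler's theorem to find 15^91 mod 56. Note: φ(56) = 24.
By Euler: 15^{24} ≡ 1 mod 56 since gcd(15, 56) = 1. 91 = 3×24 + 19. So 15^{91} ≡ 15^{19} ≡ 15 mod 56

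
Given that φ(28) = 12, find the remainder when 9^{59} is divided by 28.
By Euler: 9^{12} ≡ 1 mod 28 since gcd(9, 28) = 1. 59 = 4×12 + 11. So 9^{59} ≡ 9^{11} ≡ 25 mod 28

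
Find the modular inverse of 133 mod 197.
Since 197 is prime, by Fermat 133^(-1) ≡ 133^{195} ≡ 40 (mod 197). Verify: 133 × 40 = 5320 ≡ 1 (mod 197)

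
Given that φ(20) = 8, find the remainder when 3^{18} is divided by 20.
By Euler: 3^{8} ≡ 1 mod 20 since gcd(3, 20) = 1. 18 = 2×8 + 2. So 3^{18} ≡ 3^{2} ≡ 9 mod 20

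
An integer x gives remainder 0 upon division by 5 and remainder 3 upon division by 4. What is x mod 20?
M = 5 × 4 = 20. M₁ = 4, y₁ ≡ 4 mod 5. M₂ = 5, y₂ ≡ 1 mod 4. x = 0×4×4 + 3×5×1 ≡ 15 mod 20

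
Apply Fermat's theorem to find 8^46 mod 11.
By Fermat: 8^{10} ≡ 1 mod 11. 46 = 4×10 + 6. So 8^{46} ≡ 8^{6} ≡ 3 mod 11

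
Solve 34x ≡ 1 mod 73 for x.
Since 73 is prime, by Fermat 34^(-1) ≡ 34^{71} ≡ 58 mod 73. Verify: 34 × 58 = 1972 ≡ 1 mod 73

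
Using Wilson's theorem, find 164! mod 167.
(166)! = (164)! × (165) × (166) ≡ -1 mod 167. So (164)! ≡ -1 × [(166)(165)]^(-1) ≡ 83 mod 167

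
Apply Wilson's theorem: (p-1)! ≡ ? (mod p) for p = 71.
By Wilson's theorem, (70)! ≡ -1 ≡ 70 mod 71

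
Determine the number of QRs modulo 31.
The squaring map on Z_31* is 2-to-1, so there are (30)/2 = 15 QRs.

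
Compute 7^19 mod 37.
By repeated squaring mod 37: 7^{1}≡7, 7^{2}≡12, 7^{4}≡33, 7^{8}≡16, 7^{16}≡34. Then 7^{19} = 7^{16+2+1} ≡ 34 × 12 × 7 ≡ 7 mod 37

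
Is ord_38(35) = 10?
Powers of 35 mod 38: 35^1≡35, 35^2≡9, 35^3≡11, 35^4≡5, 35^5≡23, 35^6≡7, 35^7≡17, 35^8≡25, 35^9≡1. Already 35^9≡1, so the order is 9 < 10. No, the actual order is 9.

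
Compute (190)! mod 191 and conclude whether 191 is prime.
(190)! mod 191 = 190. Since 190 ≡ -1 (mod 191), 191 is prime.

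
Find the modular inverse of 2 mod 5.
Since 5 is prime, by Fermat 2^(-1) ≡ 2^{3} ≡ 3 mod 5. Verify: 2 × 3 = 6 ≡ 1 mod 5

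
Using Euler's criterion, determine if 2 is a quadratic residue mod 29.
By Euler's criterion: 2^{14} ≡ 28 mod 29. Since this equals -1 (≡ 28), 2 is not a QR.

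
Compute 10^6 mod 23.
By repeated squaring mod 23: 10^{1}≡10, 10^{2}≡8, 10^{4}≡18. Then 10^{6} = 10^{4+2} ≡ 18 × 8 ≡ 6 mod 23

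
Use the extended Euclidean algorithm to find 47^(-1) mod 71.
Extended GCD: 47(-3) + 71(2) = 1. So 47^(-1) ≡ -3 ≡ 68 (mod 71). Verify: 47 × 68 = 3196 ≡ 1 (mod 71)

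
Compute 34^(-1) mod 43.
Since 43 is prime, by Fermat 34^(-1) ≡ 34^{41} ≡ 19 mod 43. Verify: 34 × 19 = 646 ≡ 1 mod 43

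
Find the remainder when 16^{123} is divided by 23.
By Fermat: 16^{22} ≡ 1 mod 23. 123 = 5×22 + 13. So 16^{123} ≡ 16^{13} ≡ 3 mod 23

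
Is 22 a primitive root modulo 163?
22^{27} ≡ 1 (mod 163) and 27 < 162, so ord_163(22) = 27 ≠ 162 and 22 is not a primitive root.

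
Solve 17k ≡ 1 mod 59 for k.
Since 59 is prime, by Fermat 17^(-1) ≡ 17^{57} ≡ 7 mod 59. Verify: 17 × 7 = 119 ≡ 1 mod 59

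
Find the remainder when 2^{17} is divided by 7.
By Fermat: 2^{6} ≡ 1 (mod 7). 17 = 2×6 + 5. So 2^{17} ≡ 2^{5} ≡ 4 (mod 7)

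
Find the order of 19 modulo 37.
Powers of 19 mod 37: 19^1≡19, 19^2≡28, 19^3≡14, 19^4≡7, 19^5≡22, 19^6≡11, 19^7≡24, 19^8≡12, 19^9≡6, 19^10≡3, 19^11≡20, 19^12≡10, 19^13≡5, 19^14≡21, 19^15≡29, 19^16≡33, 19^17≡35, 19^18≡36, 19^19≡18, 19^20≡9, 19^21≡23, 19^22≡30, 19^23≡15, 19^24≡26, 19^25≡13, 19^26≡25, 19^27≡31, 19^28≡34, 19^29≡17, 19^30≡27, 19^31≡32, 19^32≡16, 19^33≡8, 19^34≡4, 19^35≡2, 19^36≡1. Order = 36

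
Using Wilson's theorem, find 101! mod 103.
(102)! = (101)! × (102) ≡ -1 mod 103. So (101)! ≡ -1 × (102)^(-1) ≡ (-1)×(-1) = 1 mod 103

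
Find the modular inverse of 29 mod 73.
Since 73 is prime, by Fermat 29^(-1) ≡ 29^{71} ≡ 68 (mod 73). Verify: 29 × 68 = 1972 ≡ 1 (mod 73)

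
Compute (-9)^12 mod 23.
By repeated squaring mod 23: (-9)^{1}≡14, (-9)^{2}≡12, (-9)^{4}≡6, (-9)^{8}≡13. Then (-9)^{12} = (-9)^{8+4} ≡ 13 × 6 ≡ 9 mod 23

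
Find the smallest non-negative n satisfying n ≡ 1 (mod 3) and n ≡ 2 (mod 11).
M = 3 × 11 = 33. M₁ = 11, y₁ ≡ 2 (mod 3). M₂ = 3, y₂ ≡ 4 (mod 11). n = 1×11×2 + 2×3×4 ≡ 13 (mod 33)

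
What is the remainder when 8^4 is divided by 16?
8^{4} = 4096 ≡ 0 mod 16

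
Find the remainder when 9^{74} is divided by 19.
By Fermat: 9^{18} ≡ 1 (mod 19). 74 = 4×18 + 2. So 9^{74} ≡ 9^{2} ≡ 5 (mod 19)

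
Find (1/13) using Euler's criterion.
(1/13) = 1^{6} mod 13 = 1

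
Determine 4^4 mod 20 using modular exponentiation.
4^{4} = 256 ≡ 16 (mod 20)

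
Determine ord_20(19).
Powers of 19 mod 20: 19^1≡19, 19^2≡1. ord_20(19) = 2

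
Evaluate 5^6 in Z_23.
By repeated squaring (mod 23): 5^{1}≡5, 5^{2}≡2, 5^{4}≡4. Then 5^{6} = 5^{4+2} ≡ 4 × 2 ≡ 8 (mod 23)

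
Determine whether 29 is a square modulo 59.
By Euler's criterion: 29^{29} ≡ 1 (mod 59). Since this equals 1, 29 is a QR.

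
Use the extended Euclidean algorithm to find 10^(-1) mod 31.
Extended GCD: 10(-3) + 31(1) = 1. So 10^(-1) ≡ -3 ≡ 28 mod 31. Verify: 10 × 28 = 280 ≡ 1 mod 31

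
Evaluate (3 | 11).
(3/11) = 3^{5} mod 11 = 1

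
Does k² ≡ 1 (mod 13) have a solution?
By Euler's criterion: 1^{6} ≡ 1 (mod 13). Since this equals 1, 1 is a QR.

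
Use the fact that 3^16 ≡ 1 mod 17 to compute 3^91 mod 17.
By Fermat: 3^{16} ≡ 1 mod 17. 91 = 5×16 + 11. So 3^{91} ≡ 3^{11} ≡ 7 mod 17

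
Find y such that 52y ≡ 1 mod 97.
Since 97 is prime, by Fermat 52^(-1) ≡ 52^{95} ≡ 28 mod 97. Verify: 52 × 28 = 1456 ≡ 1 mod 97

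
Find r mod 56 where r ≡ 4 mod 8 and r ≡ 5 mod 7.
M = 8 × 7 = 56. M₁ = 7, y₁ ≡ 7 mod 8. M₂ = 8, y₂ ≡ 1 mod 7. r = 4×7×7 + 5×8×1 ≡ 12 mod 56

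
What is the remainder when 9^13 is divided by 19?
By repeated squaring (mod 19): 9^{1}≡9, 9^{2}≡5, 9^{4}≡6, 9^{8}≡17. Then 9^{13} = 9^{8+4+1} ≡ 17 × 6 × 9 ≡ 6 (mod 19)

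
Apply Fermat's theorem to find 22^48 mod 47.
By Fermat: 22^{46} ≡ 1 mod 47. So 22^{48} = 22^{46} · 22^{2} ≡ 22^{2} ≡ 14 mod 47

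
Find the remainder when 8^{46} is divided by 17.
By Fermat: 8^{16} ≡ 1 (mod 17). 46 = 2×16 + 14. So 8^{46} ≡ 8^{14} ≡ 4 (mod 17)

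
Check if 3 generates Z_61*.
3^{10} ≡ 1 mod 61 and 10 < 60, so ord_61(3) = 10 ≠ 60 and 3 is not a primitive root.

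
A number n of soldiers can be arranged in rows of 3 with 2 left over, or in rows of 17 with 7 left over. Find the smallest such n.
M = 3 × 17 = 51. M₁ = 17, y₁ ≡ 2 mod 3. M₂ = 3, y₂ ≡ 6 mod 17. n = 2×17×2 + 7×3×6 ≡ 41 mod 51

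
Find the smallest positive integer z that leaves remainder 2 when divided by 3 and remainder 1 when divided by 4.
M = 3 × 4 = 12. M₁ = 4, y₁ ≡ 1 (mod 3). M₂ = 3, y₂ ≡ 3 (mod 4). z = 2×4×1 + 1×3×3 ≡ 5 (mod 12)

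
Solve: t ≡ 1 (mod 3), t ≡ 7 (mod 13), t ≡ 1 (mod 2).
M = 3 × 13 × 2 = 78. M₁ = 26, y₁ ≡ 2 (mod 3). M₂ = 6, y₂ ≡ 11 (mod 13). M₃ = 39, y₃ ≡ 1 (mod 2). t = 1×26×2 + 7×6×11 + 1×39×1 ≡ 7 (mod 78)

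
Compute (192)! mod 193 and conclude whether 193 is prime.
(192)! mod 193 = 192. Since 192 ≡ -1 (mod 193), 193 is prime.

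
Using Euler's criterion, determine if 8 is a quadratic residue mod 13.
By Euler's criterion: 8^{6} ≡ 12 (mod 13). Since this equals -1 (≡ 12), 8 is not a QR.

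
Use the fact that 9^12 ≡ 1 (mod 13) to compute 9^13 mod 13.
By Fermat: 9^{12} ≡ 1 (mod 13). So 9^{13} = 9^{12} · 9^{1} ≡ 9^{1} ≡ 9 (mod 13)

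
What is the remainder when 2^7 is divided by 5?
Using Fermat: 2^{4} ≡ 1 mod 5. 7 ≡ 3 mod 4. So 2^{7} ≡ 2^{3} ≡ 3 mod 5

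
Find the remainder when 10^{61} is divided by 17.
By Fermat: 10^{16} ≡ 1 mod 17. 61 = 3×16 + 13. So 10^{61} ≡ 10^{13} ≡ 11 mod 17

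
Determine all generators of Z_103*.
There are φ(102) = 32 primitive roots mod 103: {5, 6, 11, 12, 20, 21, 35, 40, 43, 44, 45, 48, 51, 53, 54, 62, 65, 67, 70, 71, 74, 75, 77, 78, 84, 85, 86, 87, 88, 96, 99, 101}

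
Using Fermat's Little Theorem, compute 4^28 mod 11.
By Fermat: 4^{10} ≡ 1 (mod 11). 28 = 2×10 + 8. So 4^{28} ≡ 4^{8} ≡ 9 (mod 11)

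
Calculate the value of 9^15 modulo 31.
By repeated squaring (mod 31): 9^{1}≡9, 9^{2}≡19, 9^{4}≡20, 9^{8}≡28. Then 9^{15} = 9^{8+4+2+1} ≡ 28 × 20 × 19 × 9 ≡ 1 (mod 31)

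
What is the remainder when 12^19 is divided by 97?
By repeated squaring (mod 97): 12^{1}≡12, 12^{2}≡47, 12^{4}≡75, 12^{8}≡96, 12^{16}≡1. Then 12^{19} = 12^{16+2+1} ≡ 1 × 47 × 12 ≡ 79 (mod 97)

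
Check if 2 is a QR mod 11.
By Euler's criterion: 2^{5} ≡ 10 (mod 11). Since this equals -1 (≡ 10), 2 is not a QR.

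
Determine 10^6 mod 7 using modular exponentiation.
Using Fermat: 10^{6} ≡ 1 mod 7. 6 ≡ 0 mod 6. So 10^{6} ≡ 10^{0} ≡ 1 mod 7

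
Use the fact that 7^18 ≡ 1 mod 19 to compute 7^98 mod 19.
By Fermat: 7^{18} ≡ 1 mod 19. 98 = 5×18 + 8. So 7^{98} ≡ 7^{8} ≡ 11 mod 19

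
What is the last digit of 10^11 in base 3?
Using Fermat: 10^{2} ≡ 1 (mod 3). 11 ≡ 1 (mod 2). So 10^{11} ≡ 10^{1} ≡ 1 (mod 3)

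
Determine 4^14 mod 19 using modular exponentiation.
By repeated squaring (mod 19): 4^{1}≡4, 4^{2}≡16, 4^{4}≡9, 4^{8}≡5. Then 4^{14} = 4^{8+4+2} ≡ 5 × 9 × 16 ≡ 17 (mod 19)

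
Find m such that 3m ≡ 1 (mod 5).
Since 5 is prime, by Fermat 3^(-1) ≡ 3^{3} ≡ 2 (mod 5). Verify: 3 × 2 = 6 ≡ 1 (mod 5)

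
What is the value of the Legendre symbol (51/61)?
(51/61) = 51^{30} mod 61 = -1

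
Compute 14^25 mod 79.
By repeated squaring (mod 79): 14^{1}≡14, 14^{2}≡38, 14^{4}≡22, 14^{8}≡10, 14^{16}≡21. Then 14^{25} = 14^{16+8+1} ≡ 21 × 10 × 14 ≡ 17 (mod 79)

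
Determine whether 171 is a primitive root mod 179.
171^{89} ≡ 1 mod 179 and 89 < 178, so ord_179(171) = 89 ≠ 178 and 171 is not a primitive root.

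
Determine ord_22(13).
Powers of 13 mod 22: 13^1≡13, 13^2≡15, 13^3≡19, 13^4≡5, 13^5≡21, 13^6≡9, 13^7≡7, 13^8≡3, 13^9≡17, 13^10≡1. Order = 10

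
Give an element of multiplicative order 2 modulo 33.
10 has order 2 mod 33 since 10^{2} ≡ 1 mod 33 and no smaller power works.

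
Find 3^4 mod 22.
3^{4} = 81 ≡ 15 mod 22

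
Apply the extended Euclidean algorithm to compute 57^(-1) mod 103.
Extended GCD: 57(47) + 103(-26) = 1. So 57^(-1) ≡ 47 (mod 103). Verify: 57 × 47 = 2679 ≡ 1 (mod 103)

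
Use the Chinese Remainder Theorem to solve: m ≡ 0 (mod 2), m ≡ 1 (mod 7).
M = 2 × 7 = 14. M₁ = 7, y₁ ≡ 1 (mod 2). M₂ = 2, y₂ ≡ 4 (mod 7). m = 0×7×1 + 1×2×4 ≡ 8 (mod 14)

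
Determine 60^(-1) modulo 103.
Since 103 is prime, by Fermat 60^(-1) ≡ 60^{101} ≡ 91 mod 103. Verify: 60 × 91 = 5460 ≡ 1 mod 103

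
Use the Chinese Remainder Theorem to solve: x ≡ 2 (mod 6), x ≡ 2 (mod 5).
M = 6 × 5 = 30. M₁ = 5, y₁ ≡ 5 (mod 6). M₂ = 6, y₂ ≡ 1 (mod 5). x = 2×5×5 + 2×6×1 ≡ 2 (mod 30)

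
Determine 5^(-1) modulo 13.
Since 13 is prime, by Fermat 5^(-1) ≡ 5^{11} ≡ 8 mod 13. Verify: 5 × 8 = 40 ≡ 1 mod 13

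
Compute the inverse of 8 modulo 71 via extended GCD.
Extended GCD: 8(9) + 71(-1) = 1. So 8^(-1) ≡ 9 mod 71. Verify: 8 × 9 = 72 ≡ 1 mod 71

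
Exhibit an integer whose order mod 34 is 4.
13 has order 4 mod 34 since 13^{4} ≡ 1 mod 34 and no smaller power works.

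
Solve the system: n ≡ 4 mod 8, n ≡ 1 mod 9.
M = 8 × 9 = 72. M₁ = 9, y₁ ≡ 1 mod 8. M₂ = 8, y₂ ≡ 8 mod 9. n = 4×9×1 + 1×8×8 ≡ 28 mod 72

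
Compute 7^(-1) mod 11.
Since 11 is prime, by Fermat 7^(-1) ≡ 7^{9} ≡ 8 mod 11. Verify: 7 × 8 = 56 ≡ 1 mod 11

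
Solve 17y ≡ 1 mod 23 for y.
Since 23 is prime, by Fermat 17^(-1) ≡ 17^{21} ≡ 19 mod 23. Verify: 17 × 19 = 323 ≡ 1 mod 23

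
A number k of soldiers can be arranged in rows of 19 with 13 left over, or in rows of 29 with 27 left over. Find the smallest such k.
M = 19 × 29 = 551. M₁ = 29, y₁ ≡ 2 mod 19. M₂ = 19, y₂ ≡ 26 mod 29. k = 13×29×2 + 27×19×26 ≡ 317 mod 551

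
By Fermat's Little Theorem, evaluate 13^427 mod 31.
By Fermat: 13^{30} ≡ 1 mod 31. 427 ≡ 7 mod 30. So 13^{427} ≡ 13^{7} ≡ 22 mod 31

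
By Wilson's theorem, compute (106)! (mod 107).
By Wilson's theorem, (106)! ≡ -1 ≡ 106 (mod 107)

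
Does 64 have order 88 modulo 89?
64^{11} ≡ 1 mod 89 and 11 < 88, so ord_89(64) = 11 ≠ 88 and 64 is not a primitive root.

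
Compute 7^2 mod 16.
7^{2} = 49 ≡ 1 mod 16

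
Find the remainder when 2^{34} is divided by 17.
By Fermat: 2^{16} ≡ 1 (mod 17). 34 = 2×16 + 2. So 2^{34} ≡ 2^{2} ≡ 4 (mod 17)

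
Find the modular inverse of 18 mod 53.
Since 53 is prime, by Fermat 18^(-1) ≡ 18^{51} ≡ 3 mod 53. Verify: 18 × 3 = 54 ≡ 1 mod 53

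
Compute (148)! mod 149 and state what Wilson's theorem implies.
(148)! mod 149 = 148. Since this equals -1 mod 149, Wilson confirms 149 is prime.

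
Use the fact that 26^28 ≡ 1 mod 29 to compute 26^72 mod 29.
By Fermat: 26^{28} ≡ 1 mod 29. 72 = 2×28 + 16. So 26^{72} ≡ 26^{16} ≡ 20 mod 29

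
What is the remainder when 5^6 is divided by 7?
Using Fermat: 5^{6} ≡ 1 mod 7. 6 ≡ 0 mod 6. So 5^{6} ≡ 5^{0} ≡ 1 mod 7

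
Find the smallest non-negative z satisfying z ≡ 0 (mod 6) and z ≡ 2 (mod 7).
M = 6 × 7 = 42. M₁ = 7, y₁ ≡ 1 (mod 6). M₂ = 6, y₂ ≡ 6 (mod 7). z = 0×7×1 + 2×6×6 ≡ 30 (mod 42)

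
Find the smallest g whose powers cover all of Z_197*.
g = 2. Powers: [2, 4, 8, 16, 32, 64, 128, ...] generates all 196 non-zero residues.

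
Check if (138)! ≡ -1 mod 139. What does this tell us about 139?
(138)! mod 139 = 138. Since this equals -1 mod 139, Wilson confirms 139 is prime.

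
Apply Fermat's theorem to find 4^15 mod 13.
By Fermat: 4^{12} ≡ 1 mod 13. So 4^{15} = 4^{12} · 4^{3} ≡ 4^{3} ≡ 12 mod 13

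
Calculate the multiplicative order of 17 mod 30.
Powers of 17 mod 30: 17^1≡17, 17^2≡19, 17^3≡23, 17^4≡1. ord_30(17) = 4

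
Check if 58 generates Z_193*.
ord_193(58) divides 192. For each prime q|192: 58^{96}≡192, 58^{64}≡84, none ≡ 1. So 58 has order 192 and is a primitive root mod 193.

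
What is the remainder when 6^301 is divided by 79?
Using Fermat: 6^{78} ≡ 1 mod 79. 301 ≡ 67 mod 78. So 6^{301} ≡ 6^{67} ≡ 74 mod 79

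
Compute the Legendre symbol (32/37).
(32/37) = 32^{18} mod 37 = -1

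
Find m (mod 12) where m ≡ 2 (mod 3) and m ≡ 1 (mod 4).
M = 3 × 4 = 12. M₁ = 4, y₁ ≡ 1 (mod 3). M₂ = 3, y₂ ≡ 3 (mod 4). m = 2×4×1 + 1×3×3 ≡ 5 (mod 12)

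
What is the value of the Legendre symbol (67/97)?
(67/97) = 67^{48} mod 97 = -1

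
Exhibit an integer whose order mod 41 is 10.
4 has order 10 mod 41 since 4^{10} ≡ 1 mod 41 and no smaller power works.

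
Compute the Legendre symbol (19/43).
(19/43) = 19^{21} mod 43 = -1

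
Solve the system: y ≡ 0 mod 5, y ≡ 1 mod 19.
M = 5 × 19 = 95. M₁ = 19, y₁ ≡ 4 mod 5. M₂ = 5, y₂ ≡ 4 mod 19. y = 0×19×4 + 1×5×4 ≡ 20 mod 95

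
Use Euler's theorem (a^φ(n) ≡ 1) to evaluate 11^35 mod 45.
By Euler: 11^{24} ≡ 1 (mod 45) since gcd(11, 45) = 1. 35 = 1×24 + 11. So 11^{35} ≡ 11^{11} ≡ 41 (mod 45)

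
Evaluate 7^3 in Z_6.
7^{3} = 343 ≡ 1 (mod 6)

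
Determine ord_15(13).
Powers of 13 mod 15: 13^1≡13, 13^2≡4, 13^3≡7, 13^4≡1. ord_15(13) = 4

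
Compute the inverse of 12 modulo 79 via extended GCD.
Extended GCD: 12(33) + 79(-5) = 1. So 12^(-1) ≡ 33 (mod 79). Verify: 12 × 33 = 396 ≡ 1 (mod 79)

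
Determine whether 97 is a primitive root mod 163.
97^{81} ≡ 1 mod 163 and 81 < 162, so ord_163(97) = 81 ≠ 162 and 97 is not a primitive root.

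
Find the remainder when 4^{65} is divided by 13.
By Fermat: 4^{12} ≡ 1 mod 13. 65 = 5×12 + 5. So 4^{65} ≡ 4^{5} ≡ 10 mod 13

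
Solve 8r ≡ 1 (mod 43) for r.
Since 43 is prime, by Fermat 8^(-1) ≡ 8^{41} ≡ 27 (mod 43). Verify: 8 × 27 = 216 ≡ 1 (mod 43)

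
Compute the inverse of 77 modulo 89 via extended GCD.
Extended GCD: 77(37) + 89(-32) = 1. So 77^(-1) ≡ 37 (mod 89). Verify: 77 × 37 = 2849 ≡ 1 (mod 89)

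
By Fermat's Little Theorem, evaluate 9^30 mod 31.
By Fermat's Little Theorem, 9^{30} ≡ 1 mod 31 since 31 is prime and gcd(9, 31) = 1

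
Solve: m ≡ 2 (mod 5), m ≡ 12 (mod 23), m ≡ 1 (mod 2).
M = 5 × 23 × 2 = 230. M₁ = 46, y₁ ≡ 1 (mod 5). M₂ = 10, y₂ ≡ 7 (mod 23). M₃ = 115, y₃ ≡ 1 (mod 2). m = 2×46×1 + 12×10×7 + 1×115×1 ≡ 127 (mod 230)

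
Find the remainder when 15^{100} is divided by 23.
By Fermat: 15^{22} ≡ 1 mod 23. 100 = 4×22 + 12. So 15^{100} ≡ 15^{12} ≡ 8 mod 23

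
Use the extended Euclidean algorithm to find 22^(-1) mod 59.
Extended GCD: 22(-8) + 59(3) = 1. So 22^(-1) ≡ -8 ≡ 51 (mod 59). Verify: 22 × 51 = 1122 ≡ 1 (mod 59)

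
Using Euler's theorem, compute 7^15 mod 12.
By Euler: 7^{4} ≡ 1 (mod 12) since gcd(7, 12) = 1. 15 = 3×4 + 3. So 7^{15} ≡ 7^{3} ≡ 7 (mod 12)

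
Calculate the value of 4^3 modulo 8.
4^{3} = 64 ≡ 0 (mod 8)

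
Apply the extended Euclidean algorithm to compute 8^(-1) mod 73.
Extended GCD: 8(-9) + 73(1) = 1. So 8^(-1) ≡ -9 ≡ 64 mod 73. Verify: 8 × 64 = 512 ≡ 1 mod 73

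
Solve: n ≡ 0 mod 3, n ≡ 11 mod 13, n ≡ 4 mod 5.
M = 3 × 13 × 5 = 195. M₁ = 65, y₁ ≡ 2 mod 3. M₂ = 15, y₂ ≡ 7 mod 13. M₃ = 39, y₃ ≡ 4 mod 5. n = 0×65×2 + 11×15×7 + 4×39×4 ≡ 24 mod 195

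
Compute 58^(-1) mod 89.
Since 89 is prime, by Fermat 58^(-1) ≡ 58^{87} ≡ 66 mod 89. Verify: 58 × 66 = 3828 ≡ 1 mod 89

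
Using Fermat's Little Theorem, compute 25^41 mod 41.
By Fermat: 25^{40} ≡ 1 (mod 41). So 25^{41} = 25^{40} · 25^{1} ≡ 25^{1} ≡ 25 (mod 41)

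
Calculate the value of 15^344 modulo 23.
Using Fermat: 15^{22} ≡ 1 mod 23. 344 ≡ 14 mod 22. So 15^{344} ≡ 15^{14} ≡ 6 mod 23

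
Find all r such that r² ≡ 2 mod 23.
The square roots of 2 mod 23 are 18 and 5. Verify: 18² = 324 ≡ 2 mod 23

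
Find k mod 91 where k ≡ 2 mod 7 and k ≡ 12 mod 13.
M = 7 × 13 = 91. M₁ = 13, y₁ ≡ 6 mod 7. M₂ = 7, y₂ ≡ 2 mod 13. k = 2×13×6 + 12×7×2 ≡ 51 mod 91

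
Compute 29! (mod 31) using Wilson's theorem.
(30)! = (29)! × (30) ≡ -1 (mod 31). So (29)! ≡ -1 × (30)^(-1) ≡ (-1)×(-1) = 1 (mod 31)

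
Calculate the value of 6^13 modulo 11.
Using Fermat: 6^{10} ≡ 1 mod 11. 13 ≡ 3 mod 10. So 6^{13} ≡ 6^{3} ≡ 7 mod 11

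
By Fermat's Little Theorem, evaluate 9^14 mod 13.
By Fermat: 9^{12} ≡ 1 mod 13. So 9^{14} = 9^{12} · 9^{2} ≡ 9^{2} ≡ 3 mod 13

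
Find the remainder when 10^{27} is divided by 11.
By Fermat: 10^{10} ≡ 1 mod 11. 27 = 2×10 + 7. So 10^{27} ≡ 10^{7} ≡ 10 mod 11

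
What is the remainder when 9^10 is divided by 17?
By repeated squaring (mod 17): 9^{1}≡9, 9^{2}≡13, 9^{4}≡16, 9^{8}≡1. Then 9^{10} = 9^{8+2} ≡ 1 × 13 ≡ 13 (mod 17)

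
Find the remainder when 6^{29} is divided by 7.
By Fermat: 6^{6} ≡ 1 mod 7. 29 = 4×6 + 5. So 6^{29} ≡ 6^{5} ≡ 6 mod 7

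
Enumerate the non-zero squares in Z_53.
QRs mod 53: {1, 4, 6, 7, 9, 10, 11, 13, 15, 16, 17, 24, 25, 28, 29, 36, 37, 38, 40, 42, 43, 44, 46, 47, 49, 52}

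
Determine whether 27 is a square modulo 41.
By Euler's criterion: 27^{20} ≡ 40 (mod 41). Since this equals -1 (≡ 40), 27 is not a QR.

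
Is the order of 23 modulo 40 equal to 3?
Powers of 23 mod 40: 23^1≡23, 23^2≡9, 23^3≡7, 23^4≡1. 23^3≡7≢1, so ord ≠ 3. No, the actual order is 4.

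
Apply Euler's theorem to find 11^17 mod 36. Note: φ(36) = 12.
By Euler: 11^{12} ≡ 1 mod 36 since gcd(11, 36) = 1. 17 = 1×12 + 5. So 11^{17} ≡ 11^{5} ≡ 23 mod 36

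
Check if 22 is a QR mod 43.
By Euler's criterion: 22^{21} ≡ 42 mod 43. Since this equals -1 (≡ 42), 22 is not a QR.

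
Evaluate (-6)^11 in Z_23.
By repeated squaring (mod 23): (-6)^{1}≡17, (-6)^{2}≡13, (-6)^{4}≡8, (-6)^{8}≡18. Then (-6)^{11} = (-6)^{8+2+1} ≡ 18 × 13 × 17 ≡ 22 (mod 23)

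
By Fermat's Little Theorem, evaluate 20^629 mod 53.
By Fermat: 20^{52} ≡ 1 mod 53. 629 ≡ 5 mod 52. So 20^{629} ≡ 20^{5} ≡ 19 mod 53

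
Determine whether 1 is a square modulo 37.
By Euler's criterion: 1^{18} ≡ 1 (mod 37). Since this equals 1, 1 is a QR.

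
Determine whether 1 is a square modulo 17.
By Euler's criterion: 1^{8} ≡ 1 (mod 17). Since this equals 1, 1 is a QR.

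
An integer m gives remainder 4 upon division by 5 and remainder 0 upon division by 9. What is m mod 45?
M = 5 × 9 = 45. M₁ = 9, y₁ ≡ 4 mod 5. M₂ = 5, y₂ ≡ 2 mod 9. m = 4×9×4 + 0×5×2 ≡ 9 mod 45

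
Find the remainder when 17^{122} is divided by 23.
By Fermat: 17^{22} ≡ 1 mod 23. 122 = 5×22 + 12. So 17^{122} ≡ 17^{12} ≡ 6 mod 23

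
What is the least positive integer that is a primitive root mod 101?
g = 2. For each prime q|100: 2^{50}≡100, 2^{20}≡95, none ≡ 1, so ord_101(2) = 100 and 2 is a primitive root.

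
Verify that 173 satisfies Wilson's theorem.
(172)! mod 173 = 172. Since this equals -1 mod 173, Wilson confirms 173 is prime.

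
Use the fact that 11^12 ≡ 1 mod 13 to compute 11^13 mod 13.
By Fermat: 11^{12} ≡ 1 mod 13. So 11^{13} = 11^{12} · 11^{1} ≡ 11^{1} ≡ 11 mod 13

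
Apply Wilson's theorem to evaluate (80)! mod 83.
(82)! = (80)! × (81) × (82) ≡ -1 (mod 83). So (80)! ≡ -1 × [(82)(81)]^(-1) ≡ 41 (mod 83)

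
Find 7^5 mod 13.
By repeated squaring mod 13: 7^{1}≡7, 7^{2}≡10, 7^{4}≡9. Then 7^{5} = 7^{4+1} ≡ 9 × 7 ≡ 11 mod 13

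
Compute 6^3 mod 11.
6^{3} = 216 ≡ 7 mod 11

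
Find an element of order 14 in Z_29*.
4 has order 14 mod 29 since 4^{14} ≡ 1 (mod 29) and no smaller power works.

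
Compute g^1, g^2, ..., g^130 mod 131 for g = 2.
2^1, 2^2, ..., 2^{130} mod 131: [2, 4, 8, 16, 32, 64, 128, 125, 119, 107, 83, 35, 70, 9, 18, 36, 72, 13, 26, 52, 104, 77, 23, 46, 92, 53, 106, 81, 31, 62, 124, 117, 103, 75, 19, 38, 76, 21, 42, 84, 37, 74, 17, 34, 68, 5, 10, 20, 40, 80, 29, 58, 116, 101, 71, 11, 22, 44, 88, 45, 90, 49, 98, 65, 130, 129, 127, 123, 115, 99, 67, 3, 6, 12, 24, 48, 96, 61, 122, 113, 95, 59, 118, 105, 79, 27, 54, 108, 85, 39, 78, 25, 50, 100, 69, 7, 14, 28, 56, 112, 93, 55, 110, 89, 47, 94, 57, 114, 97, 63, 126, 121, 111, 91, 51, 102, 73, 15, 30, 60, 120, 109, 87, 43, 86, 41, 82, 33, 66, 1]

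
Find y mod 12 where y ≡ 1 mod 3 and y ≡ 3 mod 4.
M = 3 × 4 = 12. M₁ = 4, y₁ ≡ 1 mod 3. M₂ = 3, y₂ ≡ 3 mod 4. y = 1×4×1 + 3×3×3 ≡ 7 mod 12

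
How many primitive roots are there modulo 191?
A prime p has φ(p-1) primitive roots; here φ(190) = 72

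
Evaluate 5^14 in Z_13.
Using Fermat: 5^{12} ≡ 1 (mod 13). 14 ≡ 2 (mod 12). So 5^{14} ≡ 5^{2} ≡ 12 (mod 13)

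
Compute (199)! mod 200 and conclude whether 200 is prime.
(199)! mod 200 = 0. Since 0 ≢ -1 (mod 200), 200 is not prime.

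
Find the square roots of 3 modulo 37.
The square roots of 3 mod 37 are 22 and 15. Verify: 22² = 484 ≡ 3 mod 37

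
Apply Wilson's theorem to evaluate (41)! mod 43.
(42)! = (41)! × (42) ≡ -1 (mod 43). So (41)! ≡ -1 × (42)^(-1) ≡ (-1)×(-1) = 1 (mod 43)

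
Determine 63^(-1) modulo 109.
Since 109 is prime, by Fermat 63^(-1) ≡ 63^{107} ≡ 45 mod 109. Verify: 63 × 45 = 2835 ≡ 1 mod 109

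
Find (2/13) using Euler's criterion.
(2/13) = 2^{6} mod 13 = -1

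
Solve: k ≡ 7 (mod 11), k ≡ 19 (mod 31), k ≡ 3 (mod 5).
M = 11 × 31 × 5 = 1705. M₁ = 155, y₁ ≡ 1 (mod 11). M₂ = 55, y₂ ≡ 22 (mod 31). M₃ = 341, y₃ ≡ 1 (mod 5). k = 7×155×1 + 19×55×22 + 3×341×1 ≡ 1228 (mod 1705)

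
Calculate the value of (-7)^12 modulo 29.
By repeated squaring (mod 29): (-7)^{1}≡22, (-7)^{2}≡20, (-7)^{4}≡23, (-7)^{8}≡7. Then (-7)^{12} = (-7)^{8+4} ≡ 7 × 23 ≡ 16 (mod 29)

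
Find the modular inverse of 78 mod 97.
Since 97 is prime, by Fermat 78^(-1) ≡ 78^{95} ≡ 51 mod 97. Verify: 78 × 51 = 3978 ≡ 1 mod 97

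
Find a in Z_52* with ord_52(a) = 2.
25 has order 2 mod 52 since 25^{2} ≡ 1 mod 52 and no smaller power works.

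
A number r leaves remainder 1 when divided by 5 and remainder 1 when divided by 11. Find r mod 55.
M = 5 × 11 = 55. M₁ = 11, y₁ ≡ 1 mod 5. M₂ = 5, y₂ ≡ 9 mod 11. r = 1×11×1 + 1×5×9 ≡ 1 mod 55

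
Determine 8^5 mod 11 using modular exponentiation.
By repeated squaring (mod 11): 8^{1}≡8, 8^{2}≡9, 8^{4}≡4. Then 8^{5} = 8^{4+1} ≡ 4 × 8 ≡ 10 (mod 11)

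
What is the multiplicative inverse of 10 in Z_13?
Since 13 is prime, by Fermat 10^(-1) ≡ 10^{11} ≡ 4 (mod 13). Verify: 10 × 4 = 40 ≡ 1 (mod 13)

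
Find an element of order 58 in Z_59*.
2 has order 58 mod 59 since 2^{58} ≡ 1 (mod 59) and no smaller power works.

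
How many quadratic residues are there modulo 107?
For prime 107, there are (p-1)/2 = (107-1)/2 = 53 quadratic residues (excluding 0).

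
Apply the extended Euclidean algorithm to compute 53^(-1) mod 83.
Extended GCD: 53(-36) + 83(23) = 1. So 53^(-1) ≡ -36 ≡ 47 (mod 83). Verify: 53 × 47 = 2491 ≡ 1 (mod 83)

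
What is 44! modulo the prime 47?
(46)! = (44)! × (45) × (46) ≡ -1 (mod 47). So (44)! ≡ -1 × [(46)(45)]^(-1) ≡ 23 (mod 47)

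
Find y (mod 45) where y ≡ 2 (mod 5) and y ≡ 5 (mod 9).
M = 5 × 9 = 45. M₁ = 9, y₁ ≡ 4 (mod 5). M₂ = 5, y₂ ≡ 2 (mod 9). y = 2×9×4 + 5×5×2 ≡ 32 (mod 45)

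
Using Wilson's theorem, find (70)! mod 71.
By Wilson's theorem, (70)! ≡ -1 ≡ 70 mod 71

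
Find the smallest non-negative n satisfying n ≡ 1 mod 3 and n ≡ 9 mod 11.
M = 3 × 11 = 33. M₁ = 11, y₁ ≡ 2 mod 3. M₂ = 3, y₂ ≡ 4 mod 11. n = 1×11×2 + 9×3×4 ≡ 31 mod 33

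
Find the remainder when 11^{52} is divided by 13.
By Fermat: 11^{12} ≡ 1 mod 13. 52 = 4×12 + 4. So 11^{52} ≡ 11^{4} ≡ 3 mod 13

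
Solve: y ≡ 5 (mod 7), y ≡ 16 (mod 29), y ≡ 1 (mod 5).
M = 7 × 29 × 5 = 1015. M₁ = 145, y₁ ≡ 3 (mod 7). M₂ = 35, y₂ ≡ 5 (mod 29). M₃ = 203, y₃ ≡ 2 (mod 5). y = 5×145×3 + 16×35×5 + 1×203×2 ≡ 306 (mod 1015)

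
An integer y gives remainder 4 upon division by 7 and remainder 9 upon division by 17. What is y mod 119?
M = 7 × 17 = 119. M₁ = 17, y₁ ≡ 5 mod 7. M₂ = 7, y₂ ≡ 5 mod 17. y = 4×17×5 + 9×7×5 ≡ 60 mod 119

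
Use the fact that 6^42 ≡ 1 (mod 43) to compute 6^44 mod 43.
By Fermat: 6^{42} ≡ 1 (mod 43). So 6^{44} = 6^{42} · 6^{2} ≡ 6^{2} ≡ 36 (mod 43)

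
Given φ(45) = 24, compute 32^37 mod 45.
By Euler: 32^{24} ≡ 1 (mod 45) since gcd(32, 45) = 1. 37 = 1×24 + 13. So 32^{37} ≡ 32^{13} ≡ 32 (mod 45)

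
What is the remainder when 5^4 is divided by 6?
5^{4} = 625 ≡ 1 mod 6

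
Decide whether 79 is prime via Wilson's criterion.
(78)! mod 79 = 78. Since 78 ≡ -1 (mod 79), 79 is prime.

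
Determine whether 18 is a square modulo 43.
By Euler's criterion: 18^{21} ≡ 42 (mod 43). Since this equals -1 (≡ 42), 18 is not a QR.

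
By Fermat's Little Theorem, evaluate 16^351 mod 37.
By Fermat: 16^{36} ≡ 1 mod 37. 351 ≡ 27 mod 36. So 16^{351} ≡ 16^{27} ≡ 1 mod 37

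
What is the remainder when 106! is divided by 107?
By Wilson's theorem, (106)! ≡ -1 ≡ 106 (mod 107)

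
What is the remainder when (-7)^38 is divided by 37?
Using Fermat: (-7)^{36} ≡ 1 (mod 37). 38 ≡ 2 (mod 36). So (-7)^{38} ≡ (-7)^{2} ≡ 12 (mod 37)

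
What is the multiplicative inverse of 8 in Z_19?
Since 19 is prime, by Fermat 8^(-1) ≡ 8^{17} ≡ 12 mod 19. Verify: 8 × 12 = 96 ≡ 1 mod 19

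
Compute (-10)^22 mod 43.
By repeated squaring mod 43: (-10)^{1}≡33, (-10)^{2}≡14, (-10)^{4}≡24, (-10)^{8}≡17, (-10)^{16}≡31. Then (-10)^{22} = (-10)^{16+4+2} ≡ 31 × 24 × 14 ≡ 10 mod 43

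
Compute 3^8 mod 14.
By repeated squaring (mod 14): 3^{1}≡3, 3^{2}≡9, 3^{4}≡11, 3^{8}≡9. So 3^{8} ≡ 9 (mod 14)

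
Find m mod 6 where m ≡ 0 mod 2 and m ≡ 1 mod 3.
M = 2 × 3 = 6. M₁ = 3, y₁ ≡ 1 mod 2. M₂ = 2, y₂ ≡ 2 mod 3. m = 0×3×1 + 1×2×2 ≡ 4 mod 6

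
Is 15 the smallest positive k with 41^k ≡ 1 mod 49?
Powers of 41 mod 49: 41^1≡41, 41^2≡15, 41^3≡27, 41^4≡29, 41^5≡13, 41^6≡43, 41^7≡48, 41^8≡8, 41^9≡34, 41^10≡22, 41^11≡20, 41^12≡36, 41^13≡6, 41^14≡1. Already 41^14≡1, so the order is 14 < 15. No, the actual order is 14.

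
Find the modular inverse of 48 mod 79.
Since 79 is prime, by Fermat 48^(-1) ≡ 48^{77} ≡ 28 (mod 79). Verify: 48 × 28 = 1344 ≡ 1 (mod 79)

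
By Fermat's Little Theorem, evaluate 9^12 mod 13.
By Fermat's Little Theorem, 9^{12} ≡ 1 mod 13 since 13 is prime and gcd(9, 13) = 1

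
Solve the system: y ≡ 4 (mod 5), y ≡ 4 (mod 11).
M = 5 × 11 = 55. M₁ = 11, y₁ ≡ 1 (mod 5). M₂ = 5, y₂ ≡ 9 (mod 11). y = 4×11×1 + 4×5×9 ≡ 4 (mod 55)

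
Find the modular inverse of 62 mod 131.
Since 131 is prime, by Fermat 62^(-1) ≡ 62^{129} ≡ 112 (mod 131). Verify: 62 × 112 = 6944 ≡ 1 (mod 131)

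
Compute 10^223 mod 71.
Using Fermat: 10^{70} ≡ 1 mod 71. 223 ≡ 13 mod 70. So 10^{223} ≡ 10^{13} ≡ 38 mod 71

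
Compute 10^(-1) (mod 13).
Since 13 is prime, by Fermat 10^(-1) ≡ 10^{11} ≡ 4 (mod 13). Verify: 10 × 4 = 40 ≡ 1 (mod 13)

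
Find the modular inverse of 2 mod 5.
Since 5 is prime, by Fermat 2^(-1) ≡ 2^{3} ≡ 3 mod 5. Verify: 2 × 3 = 6 ≡ 1 mod 5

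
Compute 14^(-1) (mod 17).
Since 17 is prime, by Fermat 14^(-1) ≡ 14^{15} ≡ 11 (mod 17). Verify: 14 × 11 = 154 ≡ 1 (mod 17)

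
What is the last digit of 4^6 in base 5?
Using Fermat: 4^{4} ≡ 1 (mod 5). 6 ≡ 2 (mod 4). So 4^{6} ≡ 4^{2} ≡ 1 (mod 5)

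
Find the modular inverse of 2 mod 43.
Since 43 is prime, by Fermat 2^(-1) ≡ 2^{41} ≡ 22 mod 43. Verify: 2 × 22 = 44 ≡ 1 mod 43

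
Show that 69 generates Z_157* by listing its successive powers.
69^1, 69^2, ..., 69^{156} mod 157: [69, 51, 65, 89, 18, 143, 133, 71, 32, 10, 62, 39, 22, 105, 23, 17, 74, 82, 6, 100, 149, 76, 63, 108, 73, 13, 112, 35, 60, 58, 77, 132, 2, 138, 102, 130, 21, 36, 129, 109, 142, 64, 20, 124, 78, 44, 53, 46, 34, 148, 7, 12, 43, 141, 152, 126, 59, 146, 26, 67, 70, 120, 116, 154, 107, 4, 119, 47, 103, 42, 72, 101, 61, 127, 128, 40, 91, 156, 88, 106, 92, 68, 139, 14, 24, 86, 125, 147, 95, 118, 135, 52, 134, 140, 83, 75, 151, 57, 8, 81, 94, 49, 84, 144, 45, 122, 97, 99, 80, 25, 155, 19, 55, 27, 136, 121, 28, 48, 15, 93, 137, 33, 79, 113, 104, 111, 123, 9, 150, 145, 114, 16, 5, 31, 98, 11, 131, 90, 87, 37, 41, 3, 50, 153, 38, 110, 54, 115, 85, 56, 96, 30, 29, 117, 66, 1]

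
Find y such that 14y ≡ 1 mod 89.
Since 89 is prime, by Fermat 14^(-1) ≡ 14^{87} ≡ 70 mod 89. Verify: 14 × 70 = 980 ≡ 1 mod 89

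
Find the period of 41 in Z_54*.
Powers of 41 mod 54: 41^1≡41, 41^2≡7, 41^3≡17, 41^4≡49, 41^5≡11, 41^6≡19, 41^7≡23, 41^8≡25, 41^9≡53, 41^10≡13, 41^11≡47, 41^12≡37, 41^13≡5, 41^14≡43, 41^15≡35, 41^16≡31, 41^17≡29, 41^18≡1. Order = 18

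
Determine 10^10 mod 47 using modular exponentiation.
By repeated squaring (mod 47): 10^{1}≡10, 10^{2}≡6, 10^{4}≡36, 10^{8}≡27. Then 10^{10} = 10^{8+2} ≡ 27 × 6 ≡ 21 (mod 47)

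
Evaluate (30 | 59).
(30/59) = 30^{29} mod 59 = -1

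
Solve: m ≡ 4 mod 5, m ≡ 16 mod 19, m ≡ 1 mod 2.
M = 5 × 19 × 2 = 190. M₁ = 38, y₁ ≡ 2 mod 5. M₂ = 10, y₂ ≡ 2 mod 19. M₃ = 95, y₃ ≡ 1 mod 2. m = 4×38×2 + 16×10×2 + 1×95×1 ≡ 149 mod 190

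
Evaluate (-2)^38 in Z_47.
By repeated squaring mod 47: (-2)^{1}≡45, (-2)^{2}≡4, (-2)^{4}≡16, (-2)^{8}≡21, (-2)^{16}≡18, (-2)^{32}≡42. Then (-2)^{38} = (-2)^{32+4+2} ≡ 42 × 16 × 4 ≡ 9 mod 47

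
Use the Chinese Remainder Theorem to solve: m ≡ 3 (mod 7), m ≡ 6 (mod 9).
M = 7 × 9 = 63. M₁ = 9, y₁ ≡ 4 (mod 7). M₂ = 7, y₂ ≡ 4 (mod 9). m = 3×9×4 + 6×7×4 ≡ 24 (mod 63)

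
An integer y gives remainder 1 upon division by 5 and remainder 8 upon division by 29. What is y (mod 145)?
M = 5 × 29 = 145. M₁ = 29, y₁ ≡ 4 (mod 5). M₂ = 5, y₂ ≡ 6 (mod 29). y = 1×29×4 + 8×5×6 ≡ 66 (mod 145)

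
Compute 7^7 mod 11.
By repeated squaring mod 11: 7^{1}≡7, 7^{2}≡5, 7^{4}≡3. Then 7^{7} = 7^{4+2+1} ≡ 3 × 5 × 7 ≡ 6 mod 11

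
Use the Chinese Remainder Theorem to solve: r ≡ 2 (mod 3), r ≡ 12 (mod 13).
M = 3 × 13 = 39. M₁ = 13, y₁ ≡ 1 (mod 3). M₂ = 3, y₂ ≡ 9 (mod 13). r = 2×13×1 + 12×3×9 ≡ 38 (mod 39)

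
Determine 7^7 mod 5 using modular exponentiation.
Using Fermat: 7^{4} ≡ 1 (mod 5). 7 ≡ 3 (mod 4). So 7^{7} ≡ 7^{3} ≡ 3 (mod 5)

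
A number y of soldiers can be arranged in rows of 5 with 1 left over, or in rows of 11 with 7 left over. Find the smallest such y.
M = 5 × 11 = 55. M₁ = 11, y₁ ≡ 1 mod 5. M₂ = 5, y₂ ≡ 9 mod 11. y = 1×11×1 + 7×5×9 ≡ 51 mod 55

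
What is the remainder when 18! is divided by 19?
By Wilson's theorem, (18)! ≡ -1 ≡ 18 mod 19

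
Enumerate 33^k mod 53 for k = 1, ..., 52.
33^1, 33^2, ..., 33^{52} mod 53: [33, 29, 3, 46, 34, 9, 32, 49, 27, 43, 41, 28, 23, 17, 31, 16, 51, 40, 48, 47, 14, 38, 35, 42, 8, 52, 20, 24, 50, 7, 19, 44, 21, 4, 26, 10, 12, 25, 30, 36, 22, 37, 2, 13, 5, 6, 39, 15, 18, 11, 45, 1]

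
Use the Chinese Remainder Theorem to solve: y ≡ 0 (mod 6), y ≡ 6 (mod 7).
M = 6 × 7 = 42. M₁ = 7, y₁ ≡ 1 (mod 6). M₂ = 6, y₂ ≡ 6 (mod 7). y = 0×7×1 + 6×6×6 ≡ 6 (mod 42)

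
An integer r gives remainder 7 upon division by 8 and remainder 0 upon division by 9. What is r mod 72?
M = 8 × 9 = 72. M₁ = 9, y₁ ≡ 1 mod 8. M₂ = 8, y₂ ≡ 8 mod 9. r = 7×9×1 + 0×8×8 ≡ 63 mod 72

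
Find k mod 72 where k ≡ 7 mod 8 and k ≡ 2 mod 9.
M = 8 × 9 = 72. M₁ = 9, y₁ ≡ 1 mod 8. M₂ = 8, y₂ ≡ 8 mod 9. k = 7×9×1 + 2×8×8 ≡ 47 mod 72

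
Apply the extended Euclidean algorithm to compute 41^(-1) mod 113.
Extended GCD: 41(-11) + 113(4) = 1. So 41^(-1) ≡ -11 ≡ 102 mod 113. Verify: 41 × 102 = 4182 ≡ 1 mod 113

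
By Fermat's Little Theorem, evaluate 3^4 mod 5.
By Fermat's Little Theorem, 3^{4} ≡ 1 mod 5 since 5 is prime and gcd(3, 5) = 1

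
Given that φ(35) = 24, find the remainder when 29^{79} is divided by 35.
By Euler: 29^{24} ≡ 1 (mod 35) since gcd(29, 35) = 1. 79 = 3×24 + 7. So 29^{79} ≡ 29^{7} ≡ 29 (mod 35)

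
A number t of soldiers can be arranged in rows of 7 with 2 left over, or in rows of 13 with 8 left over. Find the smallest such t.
M = 7 × 13 = 91. M₁ = 13, y₁ ≡ 6 (mod 7). M₂ = 7, y₂ ≡ 2 (mod 13). t = 2×13×6 + 8×7×2 ≡ 86 (mod 91)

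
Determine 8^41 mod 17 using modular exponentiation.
Using Fermat: 8^{16} ≡ 1 (mod 17). 41 ≡ 9 (mod 16). So 8^{41} ≡ 8^{9} ≡ 8 (mod 17)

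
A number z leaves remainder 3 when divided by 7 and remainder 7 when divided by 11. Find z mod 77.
M = 7 × 11 = 77. M₁ = 11, y₁ ≡ 2 mod 7. M₂ = 7, y₂ ≡ 8 mod 11. z = 3×11×2 + 7×7×8 ≡ 73 mod 77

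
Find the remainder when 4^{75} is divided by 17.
By Fermat: 4^{16} ≡ 1 (mod 17). 75 = 4×16 + 11. So 4^{75} ≡ 4^{11} ≡ 13 (mod 17)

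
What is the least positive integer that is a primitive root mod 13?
g = 2. Powers: [2, 4, 8, 3, 6, 12, ...] generates all 12 non-zero residues.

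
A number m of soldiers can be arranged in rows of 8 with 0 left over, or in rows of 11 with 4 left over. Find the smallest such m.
M = 8 × 11 = 88. M₁ = 11, y₁ ≡ 3 mod 8. M₂ = 8, y₂ ≡ 7 mod 11. m = 0×11×3 + 4×8×7 ≡ 48 mod 88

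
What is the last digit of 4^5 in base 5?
Using Fermat: 4^{4} ≡ 1 (mod 5). 5 ≡ 1 (mod 4). So 4^{5} ≡ 4^{1} ≡ 4 (mod 5)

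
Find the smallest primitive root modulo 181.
g = 2. Powers: [2, 4, 8, 16, 32, 64, 128, ...] generates all 180 non-zero residues.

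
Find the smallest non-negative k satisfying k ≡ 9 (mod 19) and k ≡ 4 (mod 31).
M = 19 × 31 = 589. M₁ = 31, y₁ ≡ 8 (mod 19). M₂ = 19, y₂ ≡ 18 (mod 31). k = 9×31×8 + 4×19×18 ≡ 66 (mod 589)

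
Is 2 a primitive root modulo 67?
ord_67(2) divides 66. For each prime q|66: 2^{33}≡66, 2^{22}≡37, 2^{6}≡64, none ≡ 1. So 2 has order 66 and is a primitive root mod 67.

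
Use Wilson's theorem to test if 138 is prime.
(137)! mod 138 = 0. Since 0 ≢ -1 (mod 138), 138 is not prime.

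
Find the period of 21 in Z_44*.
Powers of 21 mod 44: 21^1≡21, 21^2≡1. So the order of 21 is 2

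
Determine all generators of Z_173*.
There are φ(172) = 84 primitive roots mod 173: {2, 3, 5, 7, 8, 11, 12, 17, 18, 19, 20, 26, 27, 28, 30, 32, 39, 42, 44, 45, 46, 48, 50, 53, 58, 59, 61, 62, 63, 65, 66, 68, 69, 70, 71, 72, 74, 75, 76, 79, 82, 86, 87, 91, 94, 97, 98, 99, 101, 102, 103, 104, 105, 107, 108, 110, 111, 112, 114, 115, 120, 123, 125, 127, 128, 129, 131, 134, 141, 143, 145, 146, 147, 153, 154, 155, 156, 161, 162, 165, 166, 168, 170, 171}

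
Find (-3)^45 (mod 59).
By repeated squaring (mod 59): (-3)^{1}≡56, (-3)^{2}≡9, (-3)^{4}≡22, (-3)^{8}≡12, (-3)^{16}≡26, (-3)^{32}≡27. Then (-3)^{45} = (-3)^{32+8+4+1} ≡ 27 × 12 × 22 × 56 ≡ 33 (mod 59)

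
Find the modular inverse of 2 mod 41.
Since 41 is prime, by Fermat 2^(-1) ≡ 2^{39} ≡ 21 (mod 41). Verify: 2 × 21 = 42 ≡ 1 (mod 41)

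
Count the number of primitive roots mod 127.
A prime p has φ(p-1) primitive roots; here φ(126) = 36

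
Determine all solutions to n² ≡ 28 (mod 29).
The square roots of 28 mod 29 are 12 and 17. Verify: 12² = 144 ≡ 28 (mod 29)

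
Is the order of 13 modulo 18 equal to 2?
Powers of 13 mod 18: 13^1≡13, 13^2≡7, 13^3≡1. 13^2≡7≢1, so ord ≠ 2. No, the actual order is 3.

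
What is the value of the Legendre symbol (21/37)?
(21/37) = 21^{18} mod 37 = 1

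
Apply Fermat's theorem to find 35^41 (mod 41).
By Fermat: 35^{40} ≡ 1 (mod 41). So 35^{41} = 35^{40} · 35^{1} ≡ 35^{1} ≡ 35 (mod 41)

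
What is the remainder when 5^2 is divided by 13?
5^{2} = 25 ≡ 12 mod 13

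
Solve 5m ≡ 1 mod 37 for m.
Since 37 is prime, by Fermat 5^(-1) ≡ 5^{35} ≡ 15 mod 37. Verify: 5 × 15 = 75 ≡ 1 mod 37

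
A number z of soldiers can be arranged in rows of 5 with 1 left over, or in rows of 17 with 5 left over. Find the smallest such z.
M = 5 × 17 = 85. M₁ = 17, y₁ ≡ 3 (mod 5). M₂ = 5, y₂ ≡ 7 (mod 17). z = 1×17×3 + 5×5×7 ≡ 56 (mod 85)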